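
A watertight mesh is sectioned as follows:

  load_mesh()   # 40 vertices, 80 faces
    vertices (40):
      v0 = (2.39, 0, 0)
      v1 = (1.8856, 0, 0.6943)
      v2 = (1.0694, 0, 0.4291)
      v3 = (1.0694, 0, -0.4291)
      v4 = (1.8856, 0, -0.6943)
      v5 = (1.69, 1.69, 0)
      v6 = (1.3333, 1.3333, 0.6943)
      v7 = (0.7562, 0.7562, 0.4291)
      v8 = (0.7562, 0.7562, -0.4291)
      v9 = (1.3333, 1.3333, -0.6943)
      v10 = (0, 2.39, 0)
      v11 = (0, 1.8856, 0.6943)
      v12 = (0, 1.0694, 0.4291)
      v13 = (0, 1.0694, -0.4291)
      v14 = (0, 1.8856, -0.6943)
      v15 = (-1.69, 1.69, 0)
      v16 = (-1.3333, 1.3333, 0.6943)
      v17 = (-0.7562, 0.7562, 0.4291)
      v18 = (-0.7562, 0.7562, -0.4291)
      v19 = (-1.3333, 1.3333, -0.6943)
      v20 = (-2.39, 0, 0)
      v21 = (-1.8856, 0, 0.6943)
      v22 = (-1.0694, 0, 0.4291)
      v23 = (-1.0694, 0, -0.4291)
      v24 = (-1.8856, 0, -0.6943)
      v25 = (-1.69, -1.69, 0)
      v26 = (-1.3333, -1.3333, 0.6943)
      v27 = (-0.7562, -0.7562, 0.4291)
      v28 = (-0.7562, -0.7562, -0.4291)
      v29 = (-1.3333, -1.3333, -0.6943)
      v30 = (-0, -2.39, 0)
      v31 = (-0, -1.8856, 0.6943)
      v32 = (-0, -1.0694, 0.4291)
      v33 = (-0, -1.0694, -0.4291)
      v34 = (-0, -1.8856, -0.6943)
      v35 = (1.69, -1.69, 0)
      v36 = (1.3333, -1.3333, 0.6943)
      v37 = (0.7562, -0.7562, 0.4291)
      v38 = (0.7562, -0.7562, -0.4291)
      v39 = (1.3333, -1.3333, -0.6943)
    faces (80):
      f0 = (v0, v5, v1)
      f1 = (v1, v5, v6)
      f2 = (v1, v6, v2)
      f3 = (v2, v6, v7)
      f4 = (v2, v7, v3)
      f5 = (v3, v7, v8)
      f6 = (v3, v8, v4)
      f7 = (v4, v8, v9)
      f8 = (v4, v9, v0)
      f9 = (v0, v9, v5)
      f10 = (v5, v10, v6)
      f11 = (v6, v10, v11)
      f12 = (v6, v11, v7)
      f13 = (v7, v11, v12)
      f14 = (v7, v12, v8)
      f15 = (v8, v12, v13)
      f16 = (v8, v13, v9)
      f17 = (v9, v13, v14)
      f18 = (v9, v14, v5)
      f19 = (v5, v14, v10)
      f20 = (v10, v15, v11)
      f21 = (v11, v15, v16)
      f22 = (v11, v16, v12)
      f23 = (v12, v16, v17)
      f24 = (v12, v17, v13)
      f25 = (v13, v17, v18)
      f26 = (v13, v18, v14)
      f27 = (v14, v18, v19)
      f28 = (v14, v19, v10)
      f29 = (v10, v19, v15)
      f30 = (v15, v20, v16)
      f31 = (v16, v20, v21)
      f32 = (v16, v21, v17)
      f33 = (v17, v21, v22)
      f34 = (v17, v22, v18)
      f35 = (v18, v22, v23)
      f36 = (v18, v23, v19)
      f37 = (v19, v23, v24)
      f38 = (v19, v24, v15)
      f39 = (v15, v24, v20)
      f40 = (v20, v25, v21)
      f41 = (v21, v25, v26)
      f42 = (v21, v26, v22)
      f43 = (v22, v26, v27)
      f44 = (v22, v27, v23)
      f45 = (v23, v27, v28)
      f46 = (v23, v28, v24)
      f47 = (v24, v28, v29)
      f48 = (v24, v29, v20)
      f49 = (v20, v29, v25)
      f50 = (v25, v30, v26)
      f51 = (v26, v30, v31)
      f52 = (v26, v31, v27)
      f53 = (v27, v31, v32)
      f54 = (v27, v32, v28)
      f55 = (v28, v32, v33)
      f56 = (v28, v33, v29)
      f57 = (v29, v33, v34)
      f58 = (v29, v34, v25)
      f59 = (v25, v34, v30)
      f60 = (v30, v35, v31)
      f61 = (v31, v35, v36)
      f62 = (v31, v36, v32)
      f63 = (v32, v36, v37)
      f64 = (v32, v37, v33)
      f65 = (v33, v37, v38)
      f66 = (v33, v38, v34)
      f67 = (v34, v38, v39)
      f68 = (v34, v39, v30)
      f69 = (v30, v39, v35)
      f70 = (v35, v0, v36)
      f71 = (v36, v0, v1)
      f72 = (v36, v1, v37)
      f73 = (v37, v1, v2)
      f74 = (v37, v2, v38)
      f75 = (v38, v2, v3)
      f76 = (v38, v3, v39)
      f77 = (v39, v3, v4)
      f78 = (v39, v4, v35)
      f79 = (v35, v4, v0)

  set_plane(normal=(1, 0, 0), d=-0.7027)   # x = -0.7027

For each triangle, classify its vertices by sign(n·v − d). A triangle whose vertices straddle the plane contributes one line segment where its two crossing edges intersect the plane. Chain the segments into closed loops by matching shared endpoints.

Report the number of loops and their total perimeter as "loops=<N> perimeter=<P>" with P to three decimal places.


Straddling triangles (20 of 80):
  (v10,v15,v11) [+-+] → (-0.7027, 2.09894, 0)–(-0.7027, 1.80427, 0.405611)  len=0.5013
  (v11,v15,v16) [+--] → (-0.7027, 1.80427, 0.405611)–(-0.7027, 1.59452, 0.6943)  len=0.3568
  (v11,v16,v12) [+-+] → (-0.7027, 1.59452, 0.6943)–(-0.7027, 1.20849, 0.568871)  len=0.4059
  (v12,v16,v17) [+--] → (-0.7027, 1.20849, 0.568871)–(-0.7027, 0.778358, 0.4291)  len=0.4523
  (v12,v17,v13) [+-+] → (-0.7027, 0.778358, 0.4291)–(-0.7027, 0.778358, 0.368384)  len=0.0607
  (v13,v17,v18) [+--] → (-0.7027, 0.778358, 0.368384)–(-0.7027, 0.778358, -0.4291)  len=0.7975
  (v13,v18,v14) [+-+] → (-0.7027, 0.778358, -0.4291)–(-0.7027, 0.836103, -0.447862)  len=0.0607
  (v14,v18,v19) [+--] → (-0.7027, 0.836103, -0.447862)–(-0.7027, 1.59452, -0.6943)  len=0.7974
  (v14,v19,v10) [+-+] → (-0.7027, 1.59452, -0.6943)–(-0.7027, 1.83308, -0.365923)  len=0.4059
  (v10,v19,v15) [+--] → (-0.7027, 1.83308, -0.365923)–(-0.7027, 2.09894, 0)  len=0.4523
  (v25,v30,v26) [-+-] → (-0.7027, -2.09894, 0)–(-0.7027, -1.83308, 0.365923)  len=0.4523
  (v26,v30,v31) [-++] → (-0.7027, -1.83308, 0.365923)–(-0.7027, -1.59452, 0.6943)  len=0.4059
  (v26,v31,v27) [-+-] → (-0.7027, -1.59452, 0.6943)–(-0.7027, -0.836103, 0.447862)  len=0.7974
  (v27,v31,v32) [-++] → (-0.7027, -0.836103, 0.447862)–(-0.7027, -0.778358, 0.4291)  len=0.0607
  (v27,v32,v28) [-+-] → (-0.7027, -0.778358, 0.4291)–(-0.7027, -0.778358, -0.368384)  len=0.7975
  (v28,v32,v33) [-++] → (-0.7027, -0.778358, -0.368384)–(-0.7027, -0.778358, -0.4291)  len=0.0607
  (v28,v33,v29) [-+-] → (-0.7027, -0.778358, -0.4291)–(-0.7027, -1.20849, -0.568871)  len=0.4523
  (v29,v33,v34) [-++] → (-0.7027, -1.20849, -0.568871)–(-0.7027, -1.59452, -0.6943)  len=0.4059
  (v29,v34,v25) [-+-] → (-0.7027, -1.59452, -0.6943)–(-0.7027, -1.80427, -0.405611)  len=0.3568
  (v25,v34,v30) [-++] → (-0.7027, -1.80427, -0.405611)–(-0.7027, -2.09894, 0)  len=0.5013

Chained into 2 loop(s):
  loop 1: 10 segments, perimeter = 4.2909
  loop 2: 10 segments, perimeter = 4.2909
Total perimeter = 8.582

loops=2 perimeter=8.582


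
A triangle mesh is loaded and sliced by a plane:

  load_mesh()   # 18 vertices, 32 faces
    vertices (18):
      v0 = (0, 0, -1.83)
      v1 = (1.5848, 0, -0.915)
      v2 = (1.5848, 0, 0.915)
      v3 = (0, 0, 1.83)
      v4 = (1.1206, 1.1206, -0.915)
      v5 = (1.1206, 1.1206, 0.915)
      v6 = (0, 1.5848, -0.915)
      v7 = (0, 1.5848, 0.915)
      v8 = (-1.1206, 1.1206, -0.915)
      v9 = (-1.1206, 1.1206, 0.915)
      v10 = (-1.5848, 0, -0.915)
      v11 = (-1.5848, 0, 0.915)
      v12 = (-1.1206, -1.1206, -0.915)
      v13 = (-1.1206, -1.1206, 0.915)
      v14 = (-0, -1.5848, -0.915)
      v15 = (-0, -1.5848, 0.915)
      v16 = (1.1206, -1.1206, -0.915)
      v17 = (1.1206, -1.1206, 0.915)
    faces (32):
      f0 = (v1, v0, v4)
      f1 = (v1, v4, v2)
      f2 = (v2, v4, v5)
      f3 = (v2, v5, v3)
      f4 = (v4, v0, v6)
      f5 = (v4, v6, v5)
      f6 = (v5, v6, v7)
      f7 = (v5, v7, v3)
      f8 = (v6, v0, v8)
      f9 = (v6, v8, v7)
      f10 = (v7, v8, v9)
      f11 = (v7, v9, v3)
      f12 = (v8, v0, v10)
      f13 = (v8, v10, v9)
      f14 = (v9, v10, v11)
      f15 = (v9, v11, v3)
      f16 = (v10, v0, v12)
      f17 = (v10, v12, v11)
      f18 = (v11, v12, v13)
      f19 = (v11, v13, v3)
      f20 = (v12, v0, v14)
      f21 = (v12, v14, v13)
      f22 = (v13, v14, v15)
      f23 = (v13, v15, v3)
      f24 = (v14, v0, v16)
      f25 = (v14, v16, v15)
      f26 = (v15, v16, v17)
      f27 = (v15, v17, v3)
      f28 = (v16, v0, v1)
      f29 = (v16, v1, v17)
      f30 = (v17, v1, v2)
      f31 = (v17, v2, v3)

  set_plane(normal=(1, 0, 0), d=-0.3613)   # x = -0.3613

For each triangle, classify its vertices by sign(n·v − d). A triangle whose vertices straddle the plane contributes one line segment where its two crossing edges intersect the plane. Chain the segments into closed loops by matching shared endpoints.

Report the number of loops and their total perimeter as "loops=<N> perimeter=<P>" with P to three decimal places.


loops=1 perimeter=10.106

Straddling triangles (12 of 32):
  (v6,v0,v8) [++-] → (-0.3613, 0.3613, -1.53499)–(-0.3613, 1.43513, -0.915)  len=1.2400
  (v6,v8,v7) [+-+] → (-0.3613, 1.43513, -0.915)–(-0.3613, 1.43513, 0.324978)  len=1.2400
  (v7,v8,v9) [+--] → (-0.3613, 1.43513, 0.324978)–(-0.3613, 1.43513, 0.915)  len=0.5900
  (v7,v9,v3) [+-+] → (-0.3613, 1.43513, 0.915)–(-0.3613, 0.3613, 1.53499)  len=1.2400
  (v8,v0,v10) [-+-] → (-0.3613, 0.3613, -1.53499)–(-0.3613, 0, -1.6214)  len=0.3715
  (v9,v11,v3) [--+] → (-0.3613, 0, 1.6214)–(-0.3613, 0.3613, 1.53499)  len=0.3715
  (v10,v0,v12) [-+-] → (-0.3613, 0, -1.6214)–(-0.3613, -0.3613, -1.53499)  len=0.3715
  (v11,v13,v3) [--+] → (-0.3613, -0.3613, 1.53499)–(-0.3613, 0, 1.6214)  len=0.3715
  (v12,v0,v14) [-++] → (-0.3613, -0.3613, -1.53499)–(-0.3613, -1.43513, -0.915)  len=1.2400
  (v12,v14,v13) [-+-] → (-0.3613, -1.43513, -0.915)–(-0.3613, -1.43513, -0.324978)  len=0.5900
  (v13,v14,v15) [-++] → (-0.3613, -1.43513, -0.324978)–(-0.3613, -1.43513, 0.915)  len=1.2400
  (v13,v15,v3) [-++] → (-0.3613, -1.43513, 0.915)–(-0.3613, -0.3613, 1.53499)  len=1.2400

Chained into 1 loop(s):
  loop 1: 12 segments, perimeter = 10.1058
Total perimeter = 10.106


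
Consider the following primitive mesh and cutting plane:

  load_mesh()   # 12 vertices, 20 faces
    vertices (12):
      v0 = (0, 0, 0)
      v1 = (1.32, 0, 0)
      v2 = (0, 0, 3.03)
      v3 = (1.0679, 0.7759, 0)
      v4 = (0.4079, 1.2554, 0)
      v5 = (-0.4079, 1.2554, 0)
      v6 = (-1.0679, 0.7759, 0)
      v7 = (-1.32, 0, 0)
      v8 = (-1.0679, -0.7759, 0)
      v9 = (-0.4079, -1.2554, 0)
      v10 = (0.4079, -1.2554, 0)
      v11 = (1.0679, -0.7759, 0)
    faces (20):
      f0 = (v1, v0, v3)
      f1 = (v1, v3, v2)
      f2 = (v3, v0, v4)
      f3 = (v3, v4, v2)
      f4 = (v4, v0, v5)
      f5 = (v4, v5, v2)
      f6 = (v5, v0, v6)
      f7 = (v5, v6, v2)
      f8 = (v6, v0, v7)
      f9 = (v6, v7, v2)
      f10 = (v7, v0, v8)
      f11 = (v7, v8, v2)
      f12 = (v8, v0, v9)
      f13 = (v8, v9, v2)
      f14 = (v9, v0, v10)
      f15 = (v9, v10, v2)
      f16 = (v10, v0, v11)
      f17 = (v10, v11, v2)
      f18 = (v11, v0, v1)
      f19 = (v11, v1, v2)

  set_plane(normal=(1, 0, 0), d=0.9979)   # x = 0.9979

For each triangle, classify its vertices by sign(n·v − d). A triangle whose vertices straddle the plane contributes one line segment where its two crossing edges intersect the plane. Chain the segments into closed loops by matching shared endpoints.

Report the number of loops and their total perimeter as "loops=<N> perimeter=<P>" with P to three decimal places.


loops=1 perimeter=3.909

Straddling triangles (8 of 20):
  (v1,v0,v3) [+-+] → (0.9979, 0, 0)–(0.9979, 0.72504, 0)  len=0.7250
  (v1,v3,v2) [++-] → (0.9979, 0.72504, 0.198614)–(0.9979, 0, 0.739366)  len=0.9045
  (v3,v0,v4) [+--] → (0.9979, 0.72504, 0)–(0.9979, 0.826756, 0)  len=0.1017
  (v3,v4,v2) [+--] → (0.9979, 0.826756, 0)–(0.9979, 0.72504, 0.198614)  len=0.2231
  (v10,v0,v11) [--+] → (0.9979, -0.72504, 0)–(0.9979, -0.826756, 0)  len=0.1017
  (v10,v11,v2) [-+-] → (0.9979, -0.826756, 0)–(0.9979, -0.72504, 0.198614)  len=0.2231
  (v11,v0,v1) [+-+] → (0.9979, -0.72504, 0)–(0.9979, 0, 0)  len=0.7250
  (v11,v1,v2) [++-] → (0.9979, 0, 0.739366)–(0.9979, -0.72504, 0.198614)  len=0.9045

Chained into 1 loop(s):
  loop 1: 8 segments, perimeter = 3.9088
Total perimeter = 3.909


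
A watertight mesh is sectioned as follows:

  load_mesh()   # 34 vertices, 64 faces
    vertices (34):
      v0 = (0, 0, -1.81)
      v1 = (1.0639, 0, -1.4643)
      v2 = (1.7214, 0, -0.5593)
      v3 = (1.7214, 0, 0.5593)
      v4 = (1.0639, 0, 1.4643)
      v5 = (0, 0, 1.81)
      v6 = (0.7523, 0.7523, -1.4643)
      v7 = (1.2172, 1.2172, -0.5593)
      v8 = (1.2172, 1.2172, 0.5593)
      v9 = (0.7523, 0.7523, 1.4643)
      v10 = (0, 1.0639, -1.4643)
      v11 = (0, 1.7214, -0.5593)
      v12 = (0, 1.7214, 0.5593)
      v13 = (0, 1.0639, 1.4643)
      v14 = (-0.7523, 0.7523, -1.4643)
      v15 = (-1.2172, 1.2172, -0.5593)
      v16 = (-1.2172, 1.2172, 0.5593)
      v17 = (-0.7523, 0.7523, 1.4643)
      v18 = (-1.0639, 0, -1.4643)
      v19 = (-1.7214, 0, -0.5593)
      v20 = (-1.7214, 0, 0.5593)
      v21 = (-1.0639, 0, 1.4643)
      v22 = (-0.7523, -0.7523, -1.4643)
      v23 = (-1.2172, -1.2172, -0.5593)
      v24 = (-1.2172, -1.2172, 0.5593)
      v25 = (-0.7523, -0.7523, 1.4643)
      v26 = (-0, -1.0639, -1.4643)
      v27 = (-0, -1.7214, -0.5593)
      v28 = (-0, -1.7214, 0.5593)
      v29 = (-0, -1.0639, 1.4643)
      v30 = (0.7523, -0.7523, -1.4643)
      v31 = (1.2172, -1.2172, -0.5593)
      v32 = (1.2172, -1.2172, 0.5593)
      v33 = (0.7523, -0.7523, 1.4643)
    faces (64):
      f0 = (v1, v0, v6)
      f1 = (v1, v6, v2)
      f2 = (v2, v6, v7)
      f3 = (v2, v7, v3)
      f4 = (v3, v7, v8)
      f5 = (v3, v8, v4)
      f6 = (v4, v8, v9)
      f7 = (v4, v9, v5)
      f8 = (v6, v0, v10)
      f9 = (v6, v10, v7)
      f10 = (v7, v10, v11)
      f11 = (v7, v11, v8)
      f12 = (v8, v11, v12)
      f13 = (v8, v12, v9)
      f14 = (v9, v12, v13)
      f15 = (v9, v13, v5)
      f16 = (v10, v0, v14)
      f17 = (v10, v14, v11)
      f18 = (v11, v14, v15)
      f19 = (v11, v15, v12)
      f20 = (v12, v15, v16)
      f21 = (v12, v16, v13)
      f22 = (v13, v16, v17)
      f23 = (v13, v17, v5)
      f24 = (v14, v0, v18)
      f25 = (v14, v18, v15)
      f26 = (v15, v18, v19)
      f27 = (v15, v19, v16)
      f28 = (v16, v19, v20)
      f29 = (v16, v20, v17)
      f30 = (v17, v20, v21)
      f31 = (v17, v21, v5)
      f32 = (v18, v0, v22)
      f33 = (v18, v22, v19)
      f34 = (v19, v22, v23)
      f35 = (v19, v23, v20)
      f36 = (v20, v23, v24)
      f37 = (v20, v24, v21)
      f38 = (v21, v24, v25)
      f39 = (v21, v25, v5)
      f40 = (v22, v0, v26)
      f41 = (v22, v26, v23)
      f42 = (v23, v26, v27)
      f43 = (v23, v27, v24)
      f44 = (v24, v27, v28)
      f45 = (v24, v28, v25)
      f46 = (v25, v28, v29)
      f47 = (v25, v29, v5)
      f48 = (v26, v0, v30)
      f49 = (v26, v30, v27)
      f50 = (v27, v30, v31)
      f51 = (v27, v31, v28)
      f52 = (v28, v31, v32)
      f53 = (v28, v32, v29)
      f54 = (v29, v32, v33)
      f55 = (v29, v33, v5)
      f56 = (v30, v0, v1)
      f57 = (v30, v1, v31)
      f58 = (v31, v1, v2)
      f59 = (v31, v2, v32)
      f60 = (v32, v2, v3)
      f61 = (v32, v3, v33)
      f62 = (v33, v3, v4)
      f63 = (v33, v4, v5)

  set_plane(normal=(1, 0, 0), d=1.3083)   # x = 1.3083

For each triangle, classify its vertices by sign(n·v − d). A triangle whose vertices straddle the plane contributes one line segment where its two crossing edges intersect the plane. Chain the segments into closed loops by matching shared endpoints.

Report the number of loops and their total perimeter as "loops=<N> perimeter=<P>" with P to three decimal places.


loops=1 perimeter=6.829

Straddling triangles (10 of 64):
  (v1,v6,v2) [--+] → (1.3083, 0.320684, -0.945076)–(1.3083, 0, -1.1279)  len=0.3691
  (v2,v6,v7) [+--] → (1.3083, 0.320684, -0.945076)–(1.3083, 0.997274, -0.5593)  len=0.7788
  (v2,v7,v3) [+-+] → (1.3083, 0.997274, -0.5593)–(1.3083, 0.997274, -0.357189)  len=0.2021
  (v3,v7,v8) [+--] → (1.3083, 0.997274, -0.357189)–(1.3083, 0.997274, 0.5593)  len=0.9165
  (v3,v8,v4) [+--] → (1.3083, 0.997274, 0.5593)–(1.3083, 0, 1.1279)  len=1.1480
  (v31,v1,v2) [--+] → (1.3083, 0, -1.1279)–(1.3083, -0.997274, -0.5593)  len=1.1480
  (v31,v2,v32) [-+-] → (1.3083, -0.997274, -0.5593)–(1.3083, -0.997274, 0.357189)  len=0.9165
  (v32,v2,v3) [-++] → (1.3083, -0.997274, 0.357189)–(1.3083, -0.997274, 0.5593)  len=0.2021
  (v32,v3,v33) [-+-] → (1.3083, -0.997274, 0.5593)–(1.3083, -0.320684, 0.945076)  len=0.7788
  (v33,v3,v4) [-+-] → (1.3083, -0.320684, 0.945076)–(1.3083, 0, 1.1279)  len=0.3691

Chained into 1 loop(s):
  loop 1: 10 segments, perimeter = 6.8291
Total perimeter = 6.829


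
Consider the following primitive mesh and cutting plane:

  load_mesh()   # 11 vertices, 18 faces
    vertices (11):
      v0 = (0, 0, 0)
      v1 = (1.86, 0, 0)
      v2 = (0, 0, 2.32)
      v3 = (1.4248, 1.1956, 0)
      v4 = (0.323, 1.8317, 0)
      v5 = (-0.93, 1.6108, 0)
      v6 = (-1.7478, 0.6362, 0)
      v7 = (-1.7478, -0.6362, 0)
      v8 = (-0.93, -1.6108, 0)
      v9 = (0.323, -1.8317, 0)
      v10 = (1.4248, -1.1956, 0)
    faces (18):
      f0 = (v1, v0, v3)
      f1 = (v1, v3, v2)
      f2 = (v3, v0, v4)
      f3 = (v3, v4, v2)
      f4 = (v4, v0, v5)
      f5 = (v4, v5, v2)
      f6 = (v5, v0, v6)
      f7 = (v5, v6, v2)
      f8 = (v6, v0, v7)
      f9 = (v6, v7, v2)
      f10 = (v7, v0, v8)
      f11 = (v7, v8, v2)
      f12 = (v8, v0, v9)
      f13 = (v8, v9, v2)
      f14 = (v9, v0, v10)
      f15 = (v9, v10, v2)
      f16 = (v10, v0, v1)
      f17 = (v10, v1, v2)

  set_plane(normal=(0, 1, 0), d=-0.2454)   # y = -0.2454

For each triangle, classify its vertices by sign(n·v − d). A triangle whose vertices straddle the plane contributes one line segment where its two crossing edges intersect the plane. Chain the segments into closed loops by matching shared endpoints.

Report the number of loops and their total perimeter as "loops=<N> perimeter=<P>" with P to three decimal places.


loops=1 perimeter=8.914

Straddling triangles (10 of 18):
  (v6,v0,v7) [++-] → (-0.674175, -0.2454, 0)–(-1.7478, -0.2454, 0)  len=1.0736
  (v6,v7,v2) [+-+] → (-1.7478, -0.2454, 0)–(-0.674175, -0.2454, 1.42511)  len=1.7843
  (v7,v0,v8) [-+-] → (-0.674175, -0.2454, 0)–(-0.141682, -0.2454, 0)  len=0.5325
  (v7,v8,v2) [--+] → (-0.141682, -0.2454, 1.96656)–(-0.674175, -0.2454, 1.42511)  len=0.7594
  (v8,v0,v9) [-+-] → (-0.141682, -0.2454, 0)–(0.0432736, -0.2454, 0)  len=0.1850
  (v8,v9,v2) [--+] → (0.0432736, -0.2454, 2.00918)–(-0.141682, -0.2454, 1.96656)  len=0.1898
  (v9,v0,v10) [-+-] → (0.0432736, -0.2454, 0)–(0.292444, -0.2454, 0)  len=0.2492
  (v9,v10,v2) [--+] → (0.292444, -0.2454, 1.84381)–(0.0432736, -0.2454, 2.00918)  len=0.2991
  (v10,v0,v1) [-++] → (0.292444, -0.2454, 0)–(1.77067, -0.2454, 0)  len=1.4782
  (v10,v1,v2) [-++] → (1.77067, -0.2454, 0)–(0.292444, -0.2454, 1.84381)  len=2.3632

Chained into 1 loop(s):
  loop 1: 10 segments, perimeter = 8.9142
Total perimeter = 8.914


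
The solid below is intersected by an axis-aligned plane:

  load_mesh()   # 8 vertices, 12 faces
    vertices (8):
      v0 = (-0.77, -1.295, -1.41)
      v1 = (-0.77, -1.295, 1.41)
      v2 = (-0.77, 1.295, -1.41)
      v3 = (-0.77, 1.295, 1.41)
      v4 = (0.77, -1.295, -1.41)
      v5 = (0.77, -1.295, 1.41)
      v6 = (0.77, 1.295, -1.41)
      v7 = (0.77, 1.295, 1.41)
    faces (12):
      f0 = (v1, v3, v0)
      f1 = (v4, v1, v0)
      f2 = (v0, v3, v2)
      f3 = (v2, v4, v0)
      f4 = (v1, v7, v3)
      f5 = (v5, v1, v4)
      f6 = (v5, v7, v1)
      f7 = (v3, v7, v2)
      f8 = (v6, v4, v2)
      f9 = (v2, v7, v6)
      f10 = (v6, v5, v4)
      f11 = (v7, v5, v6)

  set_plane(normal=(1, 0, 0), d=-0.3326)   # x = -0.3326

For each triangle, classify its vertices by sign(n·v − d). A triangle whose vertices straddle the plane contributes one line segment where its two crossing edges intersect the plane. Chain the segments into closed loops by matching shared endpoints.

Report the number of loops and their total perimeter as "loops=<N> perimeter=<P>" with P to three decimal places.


loops=1 perimeter=10.820

Straddling triangles (8 of 12):
  (v4,v1,v0) [+--] → (-0.3326, -1.295, 0.609047)–(-0.3326, -1.295, -1.41)  len=2.0190
  (v2,v4,v0) [-+-] → (-0.3326, 0.559373, -1.41)–(-0.3326, -1.295, -1.41)  len=1.8544
  (v1,v7,v3) [-+-] → (-0.3326, -0.559373, 1.41)–(-0.3326, 1.295, 1.41)  len=1.8544
  (v5,v1,v4) [+-+] → (-0.3326, -1.295, 1.41)–(-0.3326, -1.295, 0.609047)  len=0.8010
  (v5,v7,v1) [++-] → (-0.3326, -0.559373, 1.41)–(-0.3326, -1.295, 1.41)  len=0.7356
  (v3,v7,v2) [-+-] → (-0.3326, 1.295, 1.41)–(-0.3326, 1.295, -0.609047)  len=2.0190
  (v6,v4,v2) [++-] → (-0.3326, 0.559373, -1.41)–(-0.3326, 1.295, -1.41)  len=0.7356
  (v2,v7,v6) [-++] → (-0.3326, 1.295, -0.609047)–(-0.3326, 1.295, -1.41)  len=0.8010

Chained into 1 loop(s):
  loop 1: 8 segments, perimeter = 10.8200
Total perimeter = 10.820


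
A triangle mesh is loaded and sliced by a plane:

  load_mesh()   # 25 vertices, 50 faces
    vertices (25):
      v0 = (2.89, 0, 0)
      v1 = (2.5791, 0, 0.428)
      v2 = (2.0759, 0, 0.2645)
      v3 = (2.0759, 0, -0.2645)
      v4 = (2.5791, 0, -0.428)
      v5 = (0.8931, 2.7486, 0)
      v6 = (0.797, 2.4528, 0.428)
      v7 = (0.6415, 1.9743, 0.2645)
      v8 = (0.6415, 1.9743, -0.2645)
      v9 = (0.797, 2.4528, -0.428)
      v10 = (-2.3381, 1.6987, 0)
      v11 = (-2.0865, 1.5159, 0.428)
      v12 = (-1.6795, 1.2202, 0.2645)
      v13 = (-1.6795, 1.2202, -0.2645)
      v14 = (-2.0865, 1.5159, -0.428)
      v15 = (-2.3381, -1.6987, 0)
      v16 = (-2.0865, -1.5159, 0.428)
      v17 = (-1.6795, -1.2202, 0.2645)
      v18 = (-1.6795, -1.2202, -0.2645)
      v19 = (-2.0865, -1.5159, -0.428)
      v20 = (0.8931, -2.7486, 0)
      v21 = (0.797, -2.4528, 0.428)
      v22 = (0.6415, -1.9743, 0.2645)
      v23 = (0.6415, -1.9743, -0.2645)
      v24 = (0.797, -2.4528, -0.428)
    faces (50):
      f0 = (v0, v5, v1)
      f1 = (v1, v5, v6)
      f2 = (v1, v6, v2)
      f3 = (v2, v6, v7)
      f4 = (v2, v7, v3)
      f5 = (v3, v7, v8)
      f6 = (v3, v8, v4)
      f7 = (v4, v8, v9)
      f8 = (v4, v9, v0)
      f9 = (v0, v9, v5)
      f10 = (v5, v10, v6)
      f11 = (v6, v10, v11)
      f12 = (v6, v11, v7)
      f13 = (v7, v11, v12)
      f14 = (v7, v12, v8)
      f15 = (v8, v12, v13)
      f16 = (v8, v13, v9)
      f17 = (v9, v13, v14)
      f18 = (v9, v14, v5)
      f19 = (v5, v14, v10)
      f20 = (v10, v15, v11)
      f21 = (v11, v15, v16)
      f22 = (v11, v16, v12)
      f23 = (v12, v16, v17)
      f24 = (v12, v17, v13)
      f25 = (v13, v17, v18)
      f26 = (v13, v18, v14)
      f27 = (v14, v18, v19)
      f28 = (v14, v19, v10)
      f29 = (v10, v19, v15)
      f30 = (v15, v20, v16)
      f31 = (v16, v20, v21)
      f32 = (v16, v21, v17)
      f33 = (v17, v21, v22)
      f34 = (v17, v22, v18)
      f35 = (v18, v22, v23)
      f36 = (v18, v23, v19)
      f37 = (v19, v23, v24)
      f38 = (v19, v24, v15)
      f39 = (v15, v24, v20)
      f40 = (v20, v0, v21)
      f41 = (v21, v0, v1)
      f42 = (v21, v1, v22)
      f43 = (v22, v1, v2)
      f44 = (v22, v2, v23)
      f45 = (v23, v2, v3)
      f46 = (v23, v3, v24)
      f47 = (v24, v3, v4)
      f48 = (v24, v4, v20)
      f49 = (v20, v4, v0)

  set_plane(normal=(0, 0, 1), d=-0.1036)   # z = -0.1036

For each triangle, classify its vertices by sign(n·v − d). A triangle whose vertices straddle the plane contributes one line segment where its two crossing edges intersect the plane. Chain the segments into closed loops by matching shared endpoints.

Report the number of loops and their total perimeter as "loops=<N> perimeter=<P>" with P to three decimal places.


Straddling triangles (20 of 50):
  (v2,v7,v3) [++-] → (1.63961, 0.600501, -0.1036)–(2.0759, 0, -0.1036)  len=0.7423
  (v3,v7,v8) [-+-] → (1.63961, 0.600501, -0.1036)–(0.6415, 1.9743, -0.1036)  len=1.6981
  (v4,v9,v0) [--+] → (2.38338, 0.593715, -0.1036)–(2.81474, 0, -0.1036)  len=0.7339
  (v0,v9,v5) [+-+] → (2.38338, 0.593715, -0.1036)–(0.869838, 2.677, -0.1036)  len=2.5750
  (v7,v12,v8) [++-] → (-0.0644526, 1.74493, -0.1036)–(0.6415, 1.9743, -0.1036)  len=0.7423
  (v8,v12,v13) [-+-] → (-0.0644526, 1.74493, -0.1036)–(-1.6795, 1.2202, -0.1036)  len=1.6982
  (v9,v14,v5) [--+] → (0.17187, 2.45022, -0.1036)–(0.869838, 2.677, -0.1036)  len=0.7339
  (v5,v14,v10) [+-+] → (0.17187, 2.45022, -0.1036)–(-2.2772, 1.65445, -0.1036)  len=2.5751
  (v12,v17,v13) [++-] → (-1.6795, 0.477931, -0.1036)–(-1.6795, 1.2202, -0.1036)  len=0.7423
  (v13,v17,v18) [-+-] → (-1.6795, 0.477931, -0.1036)–(-1.6795, -1.2202, -0.1036)  len=1.6981
  (v14,v19,v10) [--+] → (-2.2772, 0.920587, -0.1036)–(-2.2772, 1.65445, -0.1036)  len=0.7339
  (v10,v19,v15) [+-+] → (-2.2772, 0.920587, -0.1036)–(-2.2772, -1.65445, -0.1036)  len=2.5750
  (v17,v22,v18) [++-] → (-0.973547, -1.44957, -0.1036)–(-1.6795, -1.2202, -0.1036)  len=0.7423
  (v18,v22,v23) [-+-] → (-0.973547, -1.44957, -0.1036)–(0.6415, -1.9743, -0.1036)  len=1.6982
  (v19,v24,v15) [--+] → (-1.57923, -1.88123, -0.1036)–(-2.2772, -1.65445, -0.1036)  len=0.7339
  (v15,v24,v20) [+-+] → (-1.57923, -1.88123, -0.1036)–(0.869838, -2.677, -0.1036)  len=2.5751
  (v22,v2,v23) [++-] → (1.07779, -1.3738, -0.1036)–(0.6415, -1.9743, -0.1036)  len=0.7423
  (v23,v2,v3) [-+-] → (1.07779, -1.3738, -0.1036)–(2.0759, 0, -0.1036)  len=1.6981
  (v24,v4,v20) [--+] → (1.30121, -2.08328, -0.1036)–(0.869838, -2.677, -0.1036)  len=0.7339
  (v20,v4,v0) [+-+] → (1.30121, -2.08328, -0.1036)–(2.81474, 0, -0.1036)  len=2.5750

Chained into 2 loop(s):
  loop 1: 10 segments, perimeter = 12.2020
  loop 2: 10 segments, perimeter = 16.5447
Total perimeter = 28.747

loops=2 perimeter=28.747


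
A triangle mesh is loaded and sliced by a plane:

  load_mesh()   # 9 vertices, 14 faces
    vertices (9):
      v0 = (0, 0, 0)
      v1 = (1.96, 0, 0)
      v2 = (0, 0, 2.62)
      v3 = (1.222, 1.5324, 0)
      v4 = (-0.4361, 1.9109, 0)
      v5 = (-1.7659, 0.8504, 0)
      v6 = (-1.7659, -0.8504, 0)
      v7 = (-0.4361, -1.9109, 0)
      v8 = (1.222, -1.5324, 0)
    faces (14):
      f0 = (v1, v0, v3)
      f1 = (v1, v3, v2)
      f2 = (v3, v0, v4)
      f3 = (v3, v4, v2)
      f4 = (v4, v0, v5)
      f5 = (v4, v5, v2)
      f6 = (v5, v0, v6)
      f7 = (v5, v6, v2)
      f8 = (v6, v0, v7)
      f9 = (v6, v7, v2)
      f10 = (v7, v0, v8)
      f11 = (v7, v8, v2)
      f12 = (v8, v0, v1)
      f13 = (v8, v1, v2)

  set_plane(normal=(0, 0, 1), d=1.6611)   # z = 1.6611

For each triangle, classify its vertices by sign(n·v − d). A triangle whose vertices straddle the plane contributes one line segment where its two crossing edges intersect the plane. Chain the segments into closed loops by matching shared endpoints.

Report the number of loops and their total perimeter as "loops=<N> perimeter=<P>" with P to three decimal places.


loops=1 perimeter=4.357

Straddling triangles (7 of 14):
  (v1,v3,v2) [--+] → (0.447243, 0.560847, 1.6611)–(0.717345, 0, 1.6611)  len=0.6225
  (v3,v4,v2) [--+] → (-0.159609, 0.699375, 1.6611)–(0.447243, 0.560847, 1.6611)  len=0.6225
  (v4,v5,v2) [--+] → (-0.646306, 0.31124, 1.6611)–(-0.159609, 0.699375, 1.6611)  len=0.6225
  (v5,v6,v2) [--+] → (-0.646306, -0.31124, 1.6611)–(-0.646306, 0.31124, 1.6611)  len=0.6225
  (v6,v7,v2) [--+] → (-0.159609, -0.699375, 1.6611)–(-0.646306, -0.31124, 1.6611)  len=0.6225
  (v7,v8,v2) [--+] → (0.447243, -0.560847, 1.6611)–(-0.159609, -0.699375, 1.6611)  len=0.6225
  (v8,v1,v2) [--+] → (0.717345, 0, 1.6611)–(0.447243, -0.560847, 1.6611)  len=0.6225

Chained into 1 loop(s):
  loop 1: 7 segments, perimeter = 4.3574
Total perimeter = 4.357


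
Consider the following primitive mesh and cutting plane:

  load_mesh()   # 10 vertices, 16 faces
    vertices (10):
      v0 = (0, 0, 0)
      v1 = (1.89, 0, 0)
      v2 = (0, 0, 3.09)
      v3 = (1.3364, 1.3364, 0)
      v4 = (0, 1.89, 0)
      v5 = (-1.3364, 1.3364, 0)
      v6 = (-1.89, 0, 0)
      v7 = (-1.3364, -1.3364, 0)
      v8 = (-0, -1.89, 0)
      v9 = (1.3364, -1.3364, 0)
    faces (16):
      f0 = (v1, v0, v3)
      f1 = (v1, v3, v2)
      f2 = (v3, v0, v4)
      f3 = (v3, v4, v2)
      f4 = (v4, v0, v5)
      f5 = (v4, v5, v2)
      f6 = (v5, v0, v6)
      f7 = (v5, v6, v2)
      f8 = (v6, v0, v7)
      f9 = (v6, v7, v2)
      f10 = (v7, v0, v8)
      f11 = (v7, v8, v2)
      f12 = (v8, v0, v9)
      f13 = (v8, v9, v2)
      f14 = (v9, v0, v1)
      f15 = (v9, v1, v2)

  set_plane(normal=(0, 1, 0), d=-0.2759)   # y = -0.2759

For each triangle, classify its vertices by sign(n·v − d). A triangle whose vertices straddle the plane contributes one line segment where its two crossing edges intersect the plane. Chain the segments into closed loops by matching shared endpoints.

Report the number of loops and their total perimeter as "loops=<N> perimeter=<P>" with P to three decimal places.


Straddling triangles (8 of 16):
  (v6,v0,v7) [++-] → (-0.2759, -0.2759, 0)–(-1.77571, -0.2759, 0)  len=1.4998
  (v6,v7,v2) [+-+] → (-1.77571, -0.2759, 0)–(-0.2759, -0.2759, 2.45207)  len=2.8744
  (v7,v0,v8) [-+-] → (-0.2759, -0.2759, 0)–(0, -0.2759, 0)  len=0.2759
  (v7,v8,v2) [--+] → (0, -0.2759, 2.63893)–(-0.2759, -0.2759, 2.45207)  len=0.3332
  (v8,v0,v9) [-+-] → (0, -0.2759, 0)–(0.2759, -0.2759, 0)  len=0.2759
  (v8,v9,v2) [--+] → (0.2759, -0.2759, 2.45207)–(0, -0.2759, 2.63893)  len=0.3332
  (v9,v0,v1) [-++] → (0.2759, -0.2759, 0)–(1.77571, -0.2759, 0)  len=1.4998
  (v9,v1,v2) [-++] → (1.77571, -0.2759, 0)–(0.2759, -0.2759, 2.45207)  len=2.8744

Chained into 1 loop(s):
  loop 1: 8 segments, perimeter = 9.9666
Total perimeter = 9.967

loops=1 perimeter=9.967


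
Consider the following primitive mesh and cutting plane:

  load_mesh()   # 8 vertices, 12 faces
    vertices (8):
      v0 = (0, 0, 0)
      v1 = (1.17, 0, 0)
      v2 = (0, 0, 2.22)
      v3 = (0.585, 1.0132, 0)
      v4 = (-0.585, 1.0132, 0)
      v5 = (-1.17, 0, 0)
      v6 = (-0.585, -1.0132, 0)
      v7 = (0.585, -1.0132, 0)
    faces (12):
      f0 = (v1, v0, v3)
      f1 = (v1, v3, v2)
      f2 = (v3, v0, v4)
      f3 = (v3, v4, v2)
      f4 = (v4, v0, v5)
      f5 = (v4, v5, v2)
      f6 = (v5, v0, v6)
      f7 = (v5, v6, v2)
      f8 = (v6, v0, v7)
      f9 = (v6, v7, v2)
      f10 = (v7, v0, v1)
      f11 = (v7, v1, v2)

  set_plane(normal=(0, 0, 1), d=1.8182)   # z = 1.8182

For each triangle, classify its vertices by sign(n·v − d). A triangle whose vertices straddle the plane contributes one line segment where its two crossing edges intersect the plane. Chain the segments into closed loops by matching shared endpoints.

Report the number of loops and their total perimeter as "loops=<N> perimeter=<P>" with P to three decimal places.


loops=1 perimeter=1.271

Straddling triangles (6 of 12):
  (v1,v3,v2) [--+] → (0.10588, 0.18338, 1.8182)–(0.211759, 0, 1.8182)  len=0.2118
  (v3,v4,v2) [--+] → (-0.10588, 0.18338, 1.8182)–(0.10588, 0.18338, 1.8182)  len=0.2118
  (v4,v5,v2) [--+] → (-0.211759, 0, 1.8182)–(-0.10588, 0.18338, 1.8182)  len=0.2118
  (v5,v6,v2) [--+] → (-0.10588, -0.18338, 1.8182)–(-0.211759, 0, 1.8182)  len=0.2118
  (v6,v7,v2) [--+] → (0.10588, -0.18338, 1.8182)–(-0.10588, -0.18338, 1.8182)  len=0.2118
  (v7,v1,v2) [--+] → (0.211759, 0, 1.8182)–(0.10588, -0.18338, 1.8182)  len=0.2118

Chained into 1 loop(s):
  loop 1: 6 segments, perimeter = 1.2705
Total perimeter = 1.271


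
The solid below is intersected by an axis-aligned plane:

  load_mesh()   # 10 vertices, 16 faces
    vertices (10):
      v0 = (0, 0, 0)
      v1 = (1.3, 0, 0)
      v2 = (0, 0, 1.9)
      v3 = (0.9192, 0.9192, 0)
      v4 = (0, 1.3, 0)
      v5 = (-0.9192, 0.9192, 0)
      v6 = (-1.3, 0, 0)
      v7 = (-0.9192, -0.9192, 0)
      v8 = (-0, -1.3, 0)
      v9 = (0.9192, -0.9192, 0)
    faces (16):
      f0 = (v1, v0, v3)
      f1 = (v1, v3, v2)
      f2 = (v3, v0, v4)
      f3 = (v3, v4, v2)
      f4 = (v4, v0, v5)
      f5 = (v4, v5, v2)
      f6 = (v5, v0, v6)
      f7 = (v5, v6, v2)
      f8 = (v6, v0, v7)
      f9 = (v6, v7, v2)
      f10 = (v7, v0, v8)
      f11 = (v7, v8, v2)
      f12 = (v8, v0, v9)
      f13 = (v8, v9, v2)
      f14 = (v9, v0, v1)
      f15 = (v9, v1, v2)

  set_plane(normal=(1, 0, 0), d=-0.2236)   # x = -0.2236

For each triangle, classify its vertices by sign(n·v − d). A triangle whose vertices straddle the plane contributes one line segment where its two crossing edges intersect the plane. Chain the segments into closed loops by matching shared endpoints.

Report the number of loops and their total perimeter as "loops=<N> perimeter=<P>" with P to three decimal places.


Straddling triangles (8 of 16):
  (v4,v0,v5) [++-] → (-0.2236, 0.2236, 0)–(-0.2236, 1.20737, 0)  len=0.9838
  (v4,v5,v2) [+-+] → (-0.2236, 1.20737, 0)–(-0.2236, 0.2236, 1.43782)  len=1.7422
  (v5,v0,v6) [-+-] → (-0.2236, 0.2236, 0)–(-0.2236, 0, 0)  len=0.2236
  (v5,v6,v2) [--+] → (-0.2236, 0, 1.5732)–(-0.2236, 0.2236, 1.43782)  len=0.2614
  (v6,v0,v7) [-+-] → (-0.2236, 0, 0)–(-0.2236, -0.2236, 0)  len=0.2236
  (v6,v7,v2) [--+] → (-0.2236, -0.2236, 1.43782)–(-0.2236, 0, 1.5732)  len=0.2614
  (v7,v0,v8) [-++] → (-0.2236, -0.2236, 0)–(-0.2236, -1.20737, 0)  len=0.9838
  (v7,v8,v2) [-++] → (-0.2236, -1.20737, 0)–(-0.2236, -0.2236, 1.43782)  len=1.7422

Chained into 1 loop(s):
  loop 1: 8 segments, perimeter = 6.4218
Total perimeter = 6.422

loops=1 perimeter=6.422


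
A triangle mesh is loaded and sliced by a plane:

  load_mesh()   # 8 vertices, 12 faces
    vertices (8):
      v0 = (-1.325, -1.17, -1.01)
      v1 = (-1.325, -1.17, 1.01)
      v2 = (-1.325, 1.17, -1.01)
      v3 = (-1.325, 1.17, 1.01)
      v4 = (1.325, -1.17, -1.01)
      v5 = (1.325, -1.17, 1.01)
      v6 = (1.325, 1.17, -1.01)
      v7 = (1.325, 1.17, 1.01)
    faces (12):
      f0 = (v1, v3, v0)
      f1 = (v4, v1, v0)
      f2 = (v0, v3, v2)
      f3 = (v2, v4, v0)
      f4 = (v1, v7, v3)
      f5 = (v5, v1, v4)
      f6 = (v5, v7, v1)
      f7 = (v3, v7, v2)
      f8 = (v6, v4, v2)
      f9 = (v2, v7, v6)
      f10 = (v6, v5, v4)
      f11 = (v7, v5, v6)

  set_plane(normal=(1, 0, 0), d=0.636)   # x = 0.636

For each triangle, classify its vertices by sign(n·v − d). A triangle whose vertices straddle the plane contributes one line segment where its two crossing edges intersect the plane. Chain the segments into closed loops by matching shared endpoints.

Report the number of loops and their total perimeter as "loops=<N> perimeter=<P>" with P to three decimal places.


Straddling triangles (8 of 12):
  (v4,v1,v0) [+--] → (0.636, -1.17, -0.4848)–(0.636, -1.17, -1.01)  len=0.5252
  (v2,v4,v0) [-+-] → (0.636, -0.5616, -1.01)–(0.636, -1.17, -1.01)  len=0.6084
  (v1,v7,v3) [-+-] → (0.636, 0.5616, 1.01)–(0.636, 1.17, 1.01)  len=0.6084
  (v5,v1,v4) [+-+] → (0.636, -1.17, 1.01)–(0.636, -1.17, -0.4848)  len=1.4948
  (v5,v7,v1) [++-] → (0.636, 0.5616, 1.01)–(0.636, -1.17, 1.01)  len=1.7316
  (v3,v7,v2) [-+-] → (0.636, 1.17, 1.01)–(0.636, 1.17, 0.4848)  len=0.5252
  (v6,v4,v2) [++-] → (0.636, -0.5616, -1.01)–(0.636, 1.17, -1.01)  len=1.7316
  (v2,v7,v6) [-++] → (0.636, 1.17, 0.4848)–(0.636, 1.17, -1.01)  len=1.4948

Chained into 1 loop(s):
  loop 1: 8 segments, perimeter = 8.7200
Total perimeter = 8.720

loops=1 perimeter=8.720


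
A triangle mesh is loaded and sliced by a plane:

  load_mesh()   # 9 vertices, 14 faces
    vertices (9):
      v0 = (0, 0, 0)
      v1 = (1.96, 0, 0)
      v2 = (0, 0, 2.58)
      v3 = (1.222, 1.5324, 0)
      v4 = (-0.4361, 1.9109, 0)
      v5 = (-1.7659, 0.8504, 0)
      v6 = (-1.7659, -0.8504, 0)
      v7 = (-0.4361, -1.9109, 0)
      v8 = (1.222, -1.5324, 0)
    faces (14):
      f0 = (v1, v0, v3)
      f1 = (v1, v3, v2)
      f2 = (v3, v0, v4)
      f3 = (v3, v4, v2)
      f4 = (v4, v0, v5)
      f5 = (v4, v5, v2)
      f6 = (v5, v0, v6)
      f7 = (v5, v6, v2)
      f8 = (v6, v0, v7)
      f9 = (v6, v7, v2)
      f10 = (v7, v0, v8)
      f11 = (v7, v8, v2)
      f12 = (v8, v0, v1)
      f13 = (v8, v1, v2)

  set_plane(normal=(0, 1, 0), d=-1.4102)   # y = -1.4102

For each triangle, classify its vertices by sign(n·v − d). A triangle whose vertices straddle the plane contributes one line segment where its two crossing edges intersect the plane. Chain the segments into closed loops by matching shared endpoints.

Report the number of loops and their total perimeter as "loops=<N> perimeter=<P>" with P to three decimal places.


loops=1 perimeter=5.128

Straddling triangles (6 of 14):
  (v6,v0,v7) [++-] → (-0.321832, -1.4102, 0)–(-1.06395, -1.4102, 0)  len=0.7421
  (v6,v7,v2) [+-+] → (-1.06395, -1.4102, 0)–(-0.321832, -1.4102, 0.67602)  len=1.0039
  (v7,v0,v8) [-+-] → (-0.321832, -1.4102, 0)–(1.12455, -1.4102, 0)  len=1.4464
  (v7,v8,v2) [--+] → (1.12455, -1.4102, 0.20574)–(-0.321832, -1.4102, 0.67602)  len=1.5209
  (v8,v0,v1) [-++] → (1.12455, -1.4102, 0)–(1.28085, -1.4102, 0)  len=0.1563
  (v8,v1,v2) [-++] → (1.28085, -1.4102, 0)–(1.12455, -1.4102, 0.20574)  len=0.2584

Chained into 1 loop(s):
  loop 1: 6 segments, perimeter = 5.1280
Total perimeter = 5.128


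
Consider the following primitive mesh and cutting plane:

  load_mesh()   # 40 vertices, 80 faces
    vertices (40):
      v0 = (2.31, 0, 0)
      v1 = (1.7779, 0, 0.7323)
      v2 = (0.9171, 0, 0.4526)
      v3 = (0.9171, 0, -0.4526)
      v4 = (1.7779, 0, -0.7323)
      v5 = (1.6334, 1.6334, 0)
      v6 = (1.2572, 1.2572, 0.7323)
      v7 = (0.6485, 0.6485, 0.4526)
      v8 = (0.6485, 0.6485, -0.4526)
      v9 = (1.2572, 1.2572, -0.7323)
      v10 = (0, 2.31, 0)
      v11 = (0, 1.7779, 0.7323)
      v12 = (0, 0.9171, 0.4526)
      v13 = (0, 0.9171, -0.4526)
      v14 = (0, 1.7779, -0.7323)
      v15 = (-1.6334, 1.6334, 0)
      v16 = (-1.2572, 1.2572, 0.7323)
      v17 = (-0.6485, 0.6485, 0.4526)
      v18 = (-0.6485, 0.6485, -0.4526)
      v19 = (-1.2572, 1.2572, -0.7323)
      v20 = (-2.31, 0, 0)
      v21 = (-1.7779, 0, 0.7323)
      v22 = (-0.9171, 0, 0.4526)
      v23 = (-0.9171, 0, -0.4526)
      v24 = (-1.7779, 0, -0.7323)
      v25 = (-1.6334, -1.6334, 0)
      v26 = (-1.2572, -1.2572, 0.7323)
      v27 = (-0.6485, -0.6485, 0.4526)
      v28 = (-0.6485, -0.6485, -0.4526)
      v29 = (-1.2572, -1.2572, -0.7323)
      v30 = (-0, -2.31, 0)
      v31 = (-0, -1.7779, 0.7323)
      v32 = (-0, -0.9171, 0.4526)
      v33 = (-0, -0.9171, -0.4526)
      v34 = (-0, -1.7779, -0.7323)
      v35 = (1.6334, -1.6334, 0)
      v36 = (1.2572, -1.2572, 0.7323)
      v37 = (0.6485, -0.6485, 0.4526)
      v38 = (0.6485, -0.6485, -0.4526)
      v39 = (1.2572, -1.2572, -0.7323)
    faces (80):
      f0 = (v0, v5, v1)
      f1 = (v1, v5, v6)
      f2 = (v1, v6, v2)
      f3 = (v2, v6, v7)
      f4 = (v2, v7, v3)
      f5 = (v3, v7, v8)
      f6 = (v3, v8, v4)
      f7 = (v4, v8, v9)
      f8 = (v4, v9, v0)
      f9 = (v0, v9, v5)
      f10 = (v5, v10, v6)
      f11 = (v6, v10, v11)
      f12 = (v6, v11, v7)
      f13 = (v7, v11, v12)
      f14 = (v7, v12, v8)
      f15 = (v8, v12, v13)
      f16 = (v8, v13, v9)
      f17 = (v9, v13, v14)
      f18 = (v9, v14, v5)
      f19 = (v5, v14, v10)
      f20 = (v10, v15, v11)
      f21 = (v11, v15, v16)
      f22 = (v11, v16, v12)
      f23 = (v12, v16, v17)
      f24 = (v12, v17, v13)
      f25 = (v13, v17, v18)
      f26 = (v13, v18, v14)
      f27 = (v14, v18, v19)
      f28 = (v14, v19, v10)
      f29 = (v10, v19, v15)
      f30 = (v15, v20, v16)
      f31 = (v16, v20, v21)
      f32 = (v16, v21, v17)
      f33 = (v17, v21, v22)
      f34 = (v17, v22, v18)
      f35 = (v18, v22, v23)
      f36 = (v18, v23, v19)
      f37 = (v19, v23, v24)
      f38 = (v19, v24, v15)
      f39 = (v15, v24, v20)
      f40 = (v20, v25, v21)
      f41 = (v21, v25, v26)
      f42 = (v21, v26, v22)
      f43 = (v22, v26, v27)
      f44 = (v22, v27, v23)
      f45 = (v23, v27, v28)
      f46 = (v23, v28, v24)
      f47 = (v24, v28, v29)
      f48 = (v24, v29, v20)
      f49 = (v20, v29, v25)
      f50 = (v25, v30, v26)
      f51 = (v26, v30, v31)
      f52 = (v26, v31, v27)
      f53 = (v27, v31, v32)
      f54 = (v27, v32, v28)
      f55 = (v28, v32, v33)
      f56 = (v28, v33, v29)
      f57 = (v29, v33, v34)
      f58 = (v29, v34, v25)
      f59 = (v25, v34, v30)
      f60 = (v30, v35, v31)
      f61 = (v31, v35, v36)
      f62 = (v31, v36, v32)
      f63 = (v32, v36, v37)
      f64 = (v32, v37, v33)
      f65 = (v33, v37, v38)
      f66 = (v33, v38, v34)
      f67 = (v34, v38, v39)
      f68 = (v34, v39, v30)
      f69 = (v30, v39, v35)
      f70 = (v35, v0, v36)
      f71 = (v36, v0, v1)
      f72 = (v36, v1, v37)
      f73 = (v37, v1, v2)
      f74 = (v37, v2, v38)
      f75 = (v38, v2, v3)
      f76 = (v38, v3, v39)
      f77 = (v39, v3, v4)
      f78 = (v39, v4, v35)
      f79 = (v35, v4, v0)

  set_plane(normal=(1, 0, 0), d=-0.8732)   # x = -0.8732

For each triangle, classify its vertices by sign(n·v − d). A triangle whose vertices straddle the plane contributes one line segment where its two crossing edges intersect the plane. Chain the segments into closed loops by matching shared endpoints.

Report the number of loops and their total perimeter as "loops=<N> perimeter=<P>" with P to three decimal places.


Straddling triangles (24 of 80):
  (v10,v15,v11) [+-+] → (-0.8732, 1.9483, 0)–(-0.8732, 1.70065, 0.340819)  len=0.4213
  (v11,v15,v16) [+--] → (-0.8732, 1.70065, 0.340819)–(-0.8732, 1.41624, 0.7323)  len=0.4839
  (v11,v16,v12) [+-+] → (-0.8732, 1.41624, 0.7323)–(-0.8732, 1.15332, 0.646868)  len=0.2765
  (v12,v16,v17) [+-+] → (-0.8732, 1.15332, 0.646868)–(-0.8732, 0.8732, 0.555851)  len=0.2945
  (v14,v18,v19) [++-] → (-0.8732, 0.8732, -0.555851)–(-0.8732, 1.41624, -0.7323)  len=0.5710
  (v14,v19,v10) [+-+] → (-0.8732, 1.41624, -0.7323)–(-0.8732, 1.57877, -0.508626)  len=0.2765
  (v10,v19,v15) [+--] → (-0.8732, 1.57877, -0.508626)–(-0.8732, 1.9483, 0)  len=0.6287
  (v16,v21,v17) [--+] → (-0.8732, 0.519478, 0.508248)–(-0.8732, 0.8732, 0.555851)  len=0.3569
  (v17,v21,v22) [+--] → (-0.8732, 0.519478, 0.508248)–(-0.8732, 0.105991, 0.4526)  len=0.4172
  (v17,v22,v18) [+-+] → (-0.8732, 0.105991, 0.4526)–(-0.8732, 0.105991, 0.304654)  len=0.1479
  (v18,v22,v23) [+--] → (-0.8732, 0.105991, 0.304654)–(-0.8732, 0.105991, -0.4526)  len=0.7573
  (v18,v23,v19) [+--] → (-0.8732, 0.105991, -0.4526)–(-0.8732, 0.8732, -0.555851)  len=0.7741
  (v22,v26,v27) [--+] → (-0.8732, -0.8732, 0.555851)–(-0.8732, -0.105991, 0.4526)  len=0.7741
  (v22,v27,v23) [-+-] → (-0.8732, -0.105991, 0.4526)–(-0.8732, -0.105991, -0.304654)  len=0.7573
  (v23,v27,v28) [-++] → (-0.8732, -0.105991, -0.304654)–(-0.8732, -0.105991, -0.4526)  len=0.1479
  (v23,v28,v24) [-+-] → (-0.8732, -0.105991, -0.4526)–(-0.8732, -0.519478, -0.508248)  len=0.4172
  (v24,v28,v29) [-+-] → (-0.8732, -0.519478, -0.508248)–(-0.8732, -0.8732, -0.555851)  len=0.3569
  (v25,v30,v26) [-+-] → (-0.8732, -1.9483, 0)–(-0.8732, -1.57877, 0.508626)  len=0.6287
  (v26,v30,v31) [-++] → (-0.8732, -1.57877, 0.508626)–(-0.8732, -1.41624, 0.7323)  len=0.2765
  (v26,v31,v27) [-++] → (-0.8732, -1.41624, 0.7323)–(-0.8732, -0.8732, 0.555851)  len=0.5710
  (v28,v33,v29) [++-] → (-0.8732, -1.15332, -0.646868)–(-0.8732, -0.8732, -0.555851)  len=0.2945
  (v29,v33,v34) [-++] → (-0.8732, -1.15332, -0.646868)–(-0.8732, -1.41624, -0.7323)  len=0.2765
  (v29,v34,v25) [-+-] → (-0.8732, -1.41624, -0.7323)–(-0.8732, -1.70065, -0.340819)  len=0.4839
  (v25,v34,v30) [-++] → (-0.8732, -1.70065, -0.340819)–(-0.8732, -1.9483, 0)  len=0.4213

Chained into 2 loop(s):
  loop 1: 12 segments, perimeter = 5.4058
  loop 2: 12 segments, perimeter = 5.4058
Total perimeter = 10.812

loops=2 perimeter=10.812
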